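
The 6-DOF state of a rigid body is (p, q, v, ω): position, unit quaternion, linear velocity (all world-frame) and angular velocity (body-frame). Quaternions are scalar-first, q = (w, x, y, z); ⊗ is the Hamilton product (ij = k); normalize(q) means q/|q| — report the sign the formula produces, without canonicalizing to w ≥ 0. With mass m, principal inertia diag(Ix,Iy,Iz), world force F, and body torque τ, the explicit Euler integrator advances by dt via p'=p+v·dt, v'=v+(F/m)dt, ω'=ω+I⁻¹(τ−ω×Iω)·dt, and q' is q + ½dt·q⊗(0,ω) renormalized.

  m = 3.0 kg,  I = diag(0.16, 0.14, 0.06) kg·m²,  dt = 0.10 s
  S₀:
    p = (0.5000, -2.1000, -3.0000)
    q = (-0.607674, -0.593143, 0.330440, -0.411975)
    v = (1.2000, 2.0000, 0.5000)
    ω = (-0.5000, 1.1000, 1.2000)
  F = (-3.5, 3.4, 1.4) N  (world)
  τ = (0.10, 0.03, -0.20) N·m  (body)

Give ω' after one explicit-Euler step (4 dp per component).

ω' = (-0.3715, 1.1643, 0.8483)

ω×(Iω) gyroscopic = (-0.1056, -0.0600, 0.0110)
α = I⁻¹(τ − ω×Iω) = (1.2850, 0.6429, -3.5167)
ω + α·dt = (-0.3715, 1.1643, 0.8483)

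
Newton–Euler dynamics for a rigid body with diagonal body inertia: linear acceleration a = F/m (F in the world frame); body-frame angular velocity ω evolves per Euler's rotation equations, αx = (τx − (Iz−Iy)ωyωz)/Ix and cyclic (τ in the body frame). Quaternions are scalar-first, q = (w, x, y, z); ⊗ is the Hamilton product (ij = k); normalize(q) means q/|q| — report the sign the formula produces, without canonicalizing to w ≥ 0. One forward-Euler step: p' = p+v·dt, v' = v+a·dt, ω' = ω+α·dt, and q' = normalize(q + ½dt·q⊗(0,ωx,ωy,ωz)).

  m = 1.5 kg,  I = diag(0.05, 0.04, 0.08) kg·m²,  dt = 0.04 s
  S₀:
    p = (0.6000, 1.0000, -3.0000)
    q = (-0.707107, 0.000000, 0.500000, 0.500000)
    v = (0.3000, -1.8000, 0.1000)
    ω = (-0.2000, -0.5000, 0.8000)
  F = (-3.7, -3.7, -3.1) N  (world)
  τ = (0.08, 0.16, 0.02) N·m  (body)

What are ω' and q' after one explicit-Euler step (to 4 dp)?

ω' = (-0.1232, -0.3448, 0.8105)
q' = (-0.7100, 0.0158, 0.5050, 0.4906)

ω×(Iω) gyroscopic = (-0.0160, 0.0048, -0.0010)
angular accel α = (1.9200, 3.8800, 0.2625)
ω + α·dt = (-0.1232, -0.3448, 0.8105)
2q̇ = q⊗(0,ω) = (-0.1500000, 0.7914214, 0.2535535, -0.4656856)
q' = normalize(q + ½dt·q⊗(0,ω)) = (-0.7100, 0.0158, 0.5050, 0.4906)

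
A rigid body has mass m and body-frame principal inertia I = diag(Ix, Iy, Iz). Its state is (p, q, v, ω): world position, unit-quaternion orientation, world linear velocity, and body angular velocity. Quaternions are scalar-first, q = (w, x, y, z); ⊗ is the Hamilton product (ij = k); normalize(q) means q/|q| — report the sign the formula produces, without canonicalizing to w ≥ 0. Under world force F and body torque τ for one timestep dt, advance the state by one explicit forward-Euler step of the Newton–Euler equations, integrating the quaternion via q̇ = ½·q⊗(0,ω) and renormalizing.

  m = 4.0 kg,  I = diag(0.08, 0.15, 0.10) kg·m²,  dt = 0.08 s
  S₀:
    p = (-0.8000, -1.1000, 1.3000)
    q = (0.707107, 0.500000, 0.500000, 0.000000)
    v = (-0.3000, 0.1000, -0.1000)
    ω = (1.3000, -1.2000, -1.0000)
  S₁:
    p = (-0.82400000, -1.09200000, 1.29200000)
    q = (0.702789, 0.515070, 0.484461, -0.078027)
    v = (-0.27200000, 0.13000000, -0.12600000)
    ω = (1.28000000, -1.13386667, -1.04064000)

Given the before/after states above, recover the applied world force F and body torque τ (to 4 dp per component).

F = (1.4000, 1.5000, -1.3000)
τ = (-0.0800, 0.1500, -0.1600)

ω₁ − ω₀ = (-0.02000000, 0.06613333, -0.04064000)
gyro term ω₀×Iω₀ = (-0.0600, 0.0260, -0.1092)
applied torque τ = (-0.0800, 0.1500, -0.1600)
v₁ − v₀ = (0.02800000, 0.03000000, -0.02600000)
F = m·Δv/dt = (1.4000, 1.5000, -1.3000)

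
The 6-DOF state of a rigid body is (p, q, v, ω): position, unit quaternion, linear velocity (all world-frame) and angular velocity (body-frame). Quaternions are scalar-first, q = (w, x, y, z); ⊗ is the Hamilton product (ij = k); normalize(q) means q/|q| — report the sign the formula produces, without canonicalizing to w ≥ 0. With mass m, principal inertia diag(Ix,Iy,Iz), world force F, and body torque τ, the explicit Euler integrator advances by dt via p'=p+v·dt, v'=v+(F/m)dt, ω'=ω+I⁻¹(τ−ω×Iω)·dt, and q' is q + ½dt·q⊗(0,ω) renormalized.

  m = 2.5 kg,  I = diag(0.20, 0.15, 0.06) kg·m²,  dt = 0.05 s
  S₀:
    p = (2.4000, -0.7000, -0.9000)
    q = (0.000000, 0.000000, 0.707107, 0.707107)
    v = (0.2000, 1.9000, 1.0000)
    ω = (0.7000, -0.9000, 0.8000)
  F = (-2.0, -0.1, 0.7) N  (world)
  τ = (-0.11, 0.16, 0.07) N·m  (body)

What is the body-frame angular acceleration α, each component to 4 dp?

α = (-0.8740, 0.5440, 0.6417)

precession coupling ω×(Iω) = (0.0648, 0.0784, 0.0315)
(τ − ω×Iω)/I = (-0.8740, 0.5440, 0.6417)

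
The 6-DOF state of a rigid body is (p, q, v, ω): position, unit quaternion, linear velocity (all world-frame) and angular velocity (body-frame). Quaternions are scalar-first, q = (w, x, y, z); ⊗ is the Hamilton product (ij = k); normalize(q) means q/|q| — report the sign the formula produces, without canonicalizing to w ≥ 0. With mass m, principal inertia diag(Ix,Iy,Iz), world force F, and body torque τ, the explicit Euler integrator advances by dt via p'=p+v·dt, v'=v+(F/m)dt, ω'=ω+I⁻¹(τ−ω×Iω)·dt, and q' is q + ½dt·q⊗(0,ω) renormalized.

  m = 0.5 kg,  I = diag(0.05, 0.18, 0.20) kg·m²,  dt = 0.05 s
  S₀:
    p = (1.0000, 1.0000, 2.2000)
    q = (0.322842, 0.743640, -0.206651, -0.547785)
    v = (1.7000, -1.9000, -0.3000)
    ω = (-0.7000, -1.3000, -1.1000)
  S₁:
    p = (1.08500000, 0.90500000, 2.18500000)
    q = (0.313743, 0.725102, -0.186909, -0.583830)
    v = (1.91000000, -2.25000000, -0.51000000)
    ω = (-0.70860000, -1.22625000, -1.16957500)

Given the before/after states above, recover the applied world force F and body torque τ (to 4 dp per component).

rate change Δω = (-0.00860000, 0.07375000, -0.06957500)
precession coupling = (0.0286, -0.1155, 0.1183)
I·α + gyro = (0.0200, 0.1500, -0.1600)
velocity change Δv = (0.21000000, -0.35000000, -0.21000000)
F = m·Δv/dt = (2.1000, -3.5000, -2.1000)

F = (2.1000, -3.5000, -2.1000)
τ = (0.0200, 0.1500, -0.1600)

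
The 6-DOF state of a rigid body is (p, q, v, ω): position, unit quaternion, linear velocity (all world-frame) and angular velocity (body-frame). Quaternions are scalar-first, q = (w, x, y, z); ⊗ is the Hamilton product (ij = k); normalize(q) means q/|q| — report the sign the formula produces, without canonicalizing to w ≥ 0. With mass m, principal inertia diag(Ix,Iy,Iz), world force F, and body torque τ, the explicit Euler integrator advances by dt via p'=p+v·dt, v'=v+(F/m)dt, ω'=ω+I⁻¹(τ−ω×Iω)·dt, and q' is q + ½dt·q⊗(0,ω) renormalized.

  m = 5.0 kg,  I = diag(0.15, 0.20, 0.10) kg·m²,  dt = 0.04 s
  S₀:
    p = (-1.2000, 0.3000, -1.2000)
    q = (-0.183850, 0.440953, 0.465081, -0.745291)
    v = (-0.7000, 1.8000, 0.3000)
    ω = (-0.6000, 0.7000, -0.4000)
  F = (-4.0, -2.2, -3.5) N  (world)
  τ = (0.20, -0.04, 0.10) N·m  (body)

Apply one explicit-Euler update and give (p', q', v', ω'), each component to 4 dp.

linear accel F/m = (-0.8000, -0.4400, -0.7000)
p' = p + v·dt = (-1.2280, 0.3720, -1.1880)
v' = v + a·dt = (-0.7320, 1.7824, 0.2720)
(τ − ω×Iω)/I = (1.1467, -0.2600, 1.2100)
ω + α·dt = (-0.5541, 0.6896, -0.3516)
Hamilton product q⊗(0,ω) = (-0.3591013, 0.4459813, 0.4948608, 0.6612557)
q' = normalize(q + ½dt·q⊗(0,ω)) = (-0.1910, 0.4498, 0.4749, -0.7319)

p' = (-1.2280, 0.3720, -1.1880)
q' = (-0.1910, 0.4498, 0.4749, -0.7319)
v' = (-0.7320, 1.7824, 0.2720)
ω' = (-0.5541, 0.6896, -0.3516)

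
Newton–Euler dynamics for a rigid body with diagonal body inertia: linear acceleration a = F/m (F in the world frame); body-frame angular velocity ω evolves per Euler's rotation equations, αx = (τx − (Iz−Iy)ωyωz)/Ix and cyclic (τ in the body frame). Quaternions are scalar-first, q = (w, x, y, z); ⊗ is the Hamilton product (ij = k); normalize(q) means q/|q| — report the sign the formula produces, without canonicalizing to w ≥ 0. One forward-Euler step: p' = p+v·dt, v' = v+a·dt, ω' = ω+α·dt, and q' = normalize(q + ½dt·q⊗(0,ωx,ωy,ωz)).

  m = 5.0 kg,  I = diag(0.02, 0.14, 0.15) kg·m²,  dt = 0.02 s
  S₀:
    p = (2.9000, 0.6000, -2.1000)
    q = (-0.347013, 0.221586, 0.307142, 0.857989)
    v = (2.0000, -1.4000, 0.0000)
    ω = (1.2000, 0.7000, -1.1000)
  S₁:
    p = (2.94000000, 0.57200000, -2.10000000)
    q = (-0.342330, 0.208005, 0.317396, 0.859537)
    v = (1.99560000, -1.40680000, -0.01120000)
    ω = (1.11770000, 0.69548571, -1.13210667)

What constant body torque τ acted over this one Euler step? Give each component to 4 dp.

τ = (-0.0900, 0.1400, -0.1400)

ω₁ − ω₀ = (-0.08230000, -0.00451429, -0.03210667)
ω₀×(Iω₀) = (-0.0077, 0.1716, 0.1008)
τ = I·(Δω/dt) + ω₀×(Iω₀) = (-0.0900, 0.1400, -0.1400)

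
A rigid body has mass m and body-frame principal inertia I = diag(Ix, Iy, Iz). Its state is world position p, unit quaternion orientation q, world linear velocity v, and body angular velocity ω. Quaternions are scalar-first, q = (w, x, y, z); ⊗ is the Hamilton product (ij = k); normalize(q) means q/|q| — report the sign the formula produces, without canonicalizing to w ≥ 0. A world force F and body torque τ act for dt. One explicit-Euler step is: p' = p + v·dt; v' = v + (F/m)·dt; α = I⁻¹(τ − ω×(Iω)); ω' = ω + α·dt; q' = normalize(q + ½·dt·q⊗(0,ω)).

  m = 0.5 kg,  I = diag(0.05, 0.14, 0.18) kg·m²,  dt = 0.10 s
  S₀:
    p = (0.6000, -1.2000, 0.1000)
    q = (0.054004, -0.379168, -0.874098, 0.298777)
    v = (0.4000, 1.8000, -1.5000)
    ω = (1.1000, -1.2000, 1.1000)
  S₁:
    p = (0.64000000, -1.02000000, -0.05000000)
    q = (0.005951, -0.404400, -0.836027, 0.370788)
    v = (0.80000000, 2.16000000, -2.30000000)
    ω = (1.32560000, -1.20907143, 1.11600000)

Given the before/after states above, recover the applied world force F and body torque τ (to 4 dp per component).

F = (2.0000, 1.8000, -4.0000)
τ = (0.0600, -0.1700, -0.0900)

ω₁ − ω₀ = (0.22560000, -0.00907143, 0.01600000)
gyro term ω₀×Iω₀ = (-0.0528, -0.1573, -0.1188)
τ = I·(Δω/dt) + ω₀×(Iω₀) = (0.0600, -0.1700, -0.0900)
v₁ − v₀ = (0.40000000, 0.36000000, -0.80000000)
m·(v₁−v₀)/dt = (2.0000, 1.8000, -4.0000)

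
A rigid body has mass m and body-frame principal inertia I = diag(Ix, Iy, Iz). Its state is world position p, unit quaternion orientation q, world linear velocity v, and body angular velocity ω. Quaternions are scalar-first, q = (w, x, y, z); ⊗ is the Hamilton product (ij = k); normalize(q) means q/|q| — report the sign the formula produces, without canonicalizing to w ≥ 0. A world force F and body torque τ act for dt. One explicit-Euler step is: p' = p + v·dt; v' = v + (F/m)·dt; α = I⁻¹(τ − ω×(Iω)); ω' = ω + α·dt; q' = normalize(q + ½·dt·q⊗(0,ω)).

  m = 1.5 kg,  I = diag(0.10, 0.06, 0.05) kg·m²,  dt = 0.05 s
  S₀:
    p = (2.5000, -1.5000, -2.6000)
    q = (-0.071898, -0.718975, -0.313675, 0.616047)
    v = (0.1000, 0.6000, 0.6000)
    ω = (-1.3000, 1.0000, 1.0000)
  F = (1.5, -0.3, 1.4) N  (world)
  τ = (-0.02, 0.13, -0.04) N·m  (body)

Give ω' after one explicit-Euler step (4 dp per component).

ω' = (-1.3050, 1.1625, 0.9080)

precession coupling ω×(Iω) = (-0.0100, -0.0650, 0.0520)
α = I⁻¹(τ − ω×Iω) = (-0.1000, 3.2500, -1.8400)
ω' = ω + α·dt = (-1.3050, 1.1625, 0.9080)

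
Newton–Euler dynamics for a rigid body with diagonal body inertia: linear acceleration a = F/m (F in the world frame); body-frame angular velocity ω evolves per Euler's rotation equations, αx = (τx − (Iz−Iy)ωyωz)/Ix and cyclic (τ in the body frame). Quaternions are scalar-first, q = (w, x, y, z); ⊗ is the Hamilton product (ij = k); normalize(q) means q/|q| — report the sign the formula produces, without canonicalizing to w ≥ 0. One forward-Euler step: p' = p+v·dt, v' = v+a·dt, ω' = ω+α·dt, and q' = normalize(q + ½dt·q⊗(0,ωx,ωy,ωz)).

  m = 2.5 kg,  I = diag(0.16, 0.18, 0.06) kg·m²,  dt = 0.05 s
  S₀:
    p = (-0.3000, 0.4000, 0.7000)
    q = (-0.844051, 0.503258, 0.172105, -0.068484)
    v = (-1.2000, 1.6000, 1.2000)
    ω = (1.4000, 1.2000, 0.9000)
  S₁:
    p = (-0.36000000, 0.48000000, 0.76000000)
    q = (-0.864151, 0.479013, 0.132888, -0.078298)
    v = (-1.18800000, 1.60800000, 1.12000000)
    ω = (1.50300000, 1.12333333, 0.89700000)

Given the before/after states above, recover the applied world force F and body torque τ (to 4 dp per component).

Δω = ω₁−ω₀ = (0.10300000, -0.07666667, -0.00300000)
ω₀×(Iω₀) = (-0.1296, 0.1260, 0.0336)
τ = I·(Δω/dt) + ω₀×(Iω₀) = (0.2000, -0.1500, 0.0300)
velocity change Δv = (0.01200000, 0.00800000, -0.08000000)
F = m·Δv/dt = (0.6000, 0.4000, -4.0000)

F = (0.6000, 0.4000, -4.0000)
τ = (0.2000, -0.1500, 0.0300)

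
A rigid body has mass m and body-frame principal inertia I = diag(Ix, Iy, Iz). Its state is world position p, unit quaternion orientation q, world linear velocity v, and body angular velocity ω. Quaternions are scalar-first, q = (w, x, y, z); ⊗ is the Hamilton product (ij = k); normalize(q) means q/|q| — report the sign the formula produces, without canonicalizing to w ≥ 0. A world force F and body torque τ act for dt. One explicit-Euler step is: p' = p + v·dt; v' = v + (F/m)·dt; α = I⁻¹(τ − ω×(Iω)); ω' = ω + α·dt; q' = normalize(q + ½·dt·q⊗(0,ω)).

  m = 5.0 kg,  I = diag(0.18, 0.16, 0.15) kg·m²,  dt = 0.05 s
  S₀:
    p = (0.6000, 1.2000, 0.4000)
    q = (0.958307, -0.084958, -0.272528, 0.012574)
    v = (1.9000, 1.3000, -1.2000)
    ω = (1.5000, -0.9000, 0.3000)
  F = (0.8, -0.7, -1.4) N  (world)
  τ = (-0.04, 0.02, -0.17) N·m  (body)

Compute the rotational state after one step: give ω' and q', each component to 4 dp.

angular accel α = (-0.2372, 0.0406, -1.3133)
ω + α·dt = (1.4881, -0.8980, 0.2343)
Hamilton product q⊗(0,ω) = (-0.1216104, 1.3670187, -0.8181279, 0.7727463)
q + ½dt·q⊗(0,ω), renormalized = (0.9543, -0.0507, -0.2927, 0.0319)

ω' = (1.4881, -0.8980, 0.2343)
q' = (0.9543, -0.0507, -0.2927, 0.0319)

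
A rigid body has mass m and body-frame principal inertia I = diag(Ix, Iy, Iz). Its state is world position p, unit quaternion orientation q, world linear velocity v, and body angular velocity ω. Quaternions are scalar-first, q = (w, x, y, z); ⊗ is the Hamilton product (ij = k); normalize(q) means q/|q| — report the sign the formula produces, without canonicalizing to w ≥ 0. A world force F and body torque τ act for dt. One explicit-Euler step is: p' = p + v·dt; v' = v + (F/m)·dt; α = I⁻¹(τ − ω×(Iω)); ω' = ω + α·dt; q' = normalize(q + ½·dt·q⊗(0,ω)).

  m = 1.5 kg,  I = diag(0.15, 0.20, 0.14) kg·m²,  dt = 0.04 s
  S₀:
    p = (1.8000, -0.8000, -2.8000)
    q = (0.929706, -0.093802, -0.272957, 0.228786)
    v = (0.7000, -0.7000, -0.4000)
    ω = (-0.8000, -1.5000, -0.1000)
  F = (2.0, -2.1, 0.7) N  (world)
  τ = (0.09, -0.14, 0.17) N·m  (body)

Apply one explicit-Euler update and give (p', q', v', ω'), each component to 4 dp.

p' = (1.8280, -0.8280, -2.8160)
q' = (0.9199, -0.1012, -0.3045, 0.2252)
v' = (0.7533, -0.7560, -0.3813)
ω' = (-0.7736, -1.5282, -0.0686)

p' = p + v·dt = (1.8280, -0.8280, -2.8160)
v + (F/m)dt = (0.7533, -0.7560, -0.3813)
α = I⁻¹(τ − ω×Iω) = (0.6600, -0.7040, 0.7857)
ω' = ω + α·dt = (-0.7736, -1.5282, -0.0686)
q⊗(0,ω) = (-0.4615985, -0.3732901, -1.5869680, -0.1706332)
q' = normalize(q + ½dt·q⊗(0,ω)) = (0.9199, -0.1012, -0.3045, 0.2252)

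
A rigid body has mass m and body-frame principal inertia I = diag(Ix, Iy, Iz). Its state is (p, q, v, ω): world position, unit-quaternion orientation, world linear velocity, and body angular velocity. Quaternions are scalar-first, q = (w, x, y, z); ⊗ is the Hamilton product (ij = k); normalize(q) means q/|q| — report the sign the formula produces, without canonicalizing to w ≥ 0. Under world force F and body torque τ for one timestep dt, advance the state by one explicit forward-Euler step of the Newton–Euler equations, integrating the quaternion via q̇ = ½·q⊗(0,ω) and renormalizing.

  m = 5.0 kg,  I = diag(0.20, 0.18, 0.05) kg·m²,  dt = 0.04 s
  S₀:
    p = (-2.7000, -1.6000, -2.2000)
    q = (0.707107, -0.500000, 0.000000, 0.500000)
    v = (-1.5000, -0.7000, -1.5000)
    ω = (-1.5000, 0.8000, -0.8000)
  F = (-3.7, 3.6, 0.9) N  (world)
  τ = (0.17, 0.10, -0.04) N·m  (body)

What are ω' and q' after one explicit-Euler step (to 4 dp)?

ω' = (-1.4826, 0.7822, -0.8512)
q' = (0.6996, -0.5288, -0.0117, 0.4803)

angular accel α = (0.4340, -0.4444, -1.2800)
ω' = ω + α·dt = (-1.4826, 0.7822, -0.8512)
Hamilton product q⊗(0,ω) = (-0.3500000, -1.4606605, -0.5843144, -0.9656856)
q + ½dt·q⊗(0,ω), renormalized = (0.6996, -0.5288, -0.0117, 0.4803)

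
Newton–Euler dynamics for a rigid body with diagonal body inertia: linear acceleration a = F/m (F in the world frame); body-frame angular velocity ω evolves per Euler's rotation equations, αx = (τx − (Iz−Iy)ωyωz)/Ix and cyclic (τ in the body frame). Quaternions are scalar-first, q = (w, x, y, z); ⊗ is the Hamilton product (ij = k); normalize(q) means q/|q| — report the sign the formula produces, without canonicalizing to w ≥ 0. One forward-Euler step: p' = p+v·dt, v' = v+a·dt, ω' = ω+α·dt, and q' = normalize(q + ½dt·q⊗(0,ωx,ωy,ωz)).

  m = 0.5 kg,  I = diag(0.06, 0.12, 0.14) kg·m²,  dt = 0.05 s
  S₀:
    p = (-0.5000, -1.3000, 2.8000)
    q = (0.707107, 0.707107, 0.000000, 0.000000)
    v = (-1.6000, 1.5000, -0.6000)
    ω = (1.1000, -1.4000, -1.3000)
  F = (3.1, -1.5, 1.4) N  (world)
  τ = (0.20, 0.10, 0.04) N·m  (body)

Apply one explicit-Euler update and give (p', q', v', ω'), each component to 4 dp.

(τ − ω×Iω)/I = (2.7267, -0.1200, 0.9457)
ω + α·dt = (1.2363, -1.4060, -1.2527)
q⊗(0,ω) = (-0.7778177, 0.7778177, -0.0707107, -1.9091889)
q' = normalize(q + ½dt·q⊗(0,ω)) = (0.6866, 0.7255, -0.0018, -0.0477)
a = (6.2000, -3.0000, 2.8000)
p' = p + v·dt = (-0.5800, -1.2250, 2.7700)
v' = v + a·dt = (-1.2900, 1.3500, -0.4600)

p' = (-0.5800, -1.2250, 2.7700)
q' = (0.6866, 0.7255, -0.0018, -0.0477)
v' = (-1.2900, 1.3500, -0.4600)
ω' = (1.2363, -1.4060, -1.2527)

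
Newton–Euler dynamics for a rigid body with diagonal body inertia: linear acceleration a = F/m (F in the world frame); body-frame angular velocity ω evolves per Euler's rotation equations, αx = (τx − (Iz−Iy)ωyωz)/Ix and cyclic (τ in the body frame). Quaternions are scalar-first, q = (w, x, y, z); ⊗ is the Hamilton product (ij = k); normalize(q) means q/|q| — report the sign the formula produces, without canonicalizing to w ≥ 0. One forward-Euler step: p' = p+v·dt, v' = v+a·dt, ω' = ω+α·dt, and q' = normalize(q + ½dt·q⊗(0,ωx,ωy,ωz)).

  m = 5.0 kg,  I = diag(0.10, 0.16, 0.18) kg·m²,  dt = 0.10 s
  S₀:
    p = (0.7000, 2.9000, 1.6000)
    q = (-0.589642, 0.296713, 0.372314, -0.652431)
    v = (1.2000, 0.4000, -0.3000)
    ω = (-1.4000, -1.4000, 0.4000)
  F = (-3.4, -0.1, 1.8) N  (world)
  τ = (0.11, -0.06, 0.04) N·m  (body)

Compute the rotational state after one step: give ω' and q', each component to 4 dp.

ω' = (-1.2788, -1.4655, 0.3569)
q' = (-0.5271, 0.2982, 0.4510, -0.6556)

gyro term ω×Iω = (-0.0112, 0.0448, 0.1176)
angular accel α = (1.2120, -0.6550, -0.4311)
new body rate ω' = (-1.2788, -1.4655, 0.3569)
q⊗(0,ω) = (1.1976102, 0.0610210, 1.6202170, -0.1300154)
q + ½dt·q⊗(0,ω), renormalized = (-0.5271, 0.2982, 0.4510, -0.6556)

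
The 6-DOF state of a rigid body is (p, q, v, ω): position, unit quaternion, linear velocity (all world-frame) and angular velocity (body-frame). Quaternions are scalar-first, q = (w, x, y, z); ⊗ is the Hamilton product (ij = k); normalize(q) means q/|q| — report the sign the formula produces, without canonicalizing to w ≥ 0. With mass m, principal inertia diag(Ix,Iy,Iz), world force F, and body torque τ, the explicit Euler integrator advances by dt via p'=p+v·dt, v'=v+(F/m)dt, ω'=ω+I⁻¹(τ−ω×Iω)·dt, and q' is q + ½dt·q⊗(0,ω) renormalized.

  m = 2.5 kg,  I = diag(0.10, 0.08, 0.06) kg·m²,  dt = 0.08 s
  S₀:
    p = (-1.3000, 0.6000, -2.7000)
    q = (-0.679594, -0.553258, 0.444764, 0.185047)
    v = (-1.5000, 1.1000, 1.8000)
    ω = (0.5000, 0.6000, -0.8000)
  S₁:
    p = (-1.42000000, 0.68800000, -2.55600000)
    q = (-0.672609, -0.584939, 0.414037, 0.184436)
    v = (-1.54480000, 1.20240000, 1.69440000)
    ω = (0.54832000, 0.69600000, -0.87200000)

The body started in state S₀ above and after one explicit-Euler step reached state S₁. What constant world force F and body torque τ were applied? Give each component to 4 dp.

Δv = v₁−v₀ = (-0.04480000, 0.10240000, -0.10560000)
F = m·Δv/dt = (-1.4000, 3.2000, -3.3000)
Δω = ω₁−ω₀ = (0.04832000, 0.09600000, -0.07200000)
I·α + gyro = (0.0700, 0.0800, -0.0600)

F = (-1.4000, 3.2000, -3.3000)
τ = (0.0700, 0.0800, -0.0600)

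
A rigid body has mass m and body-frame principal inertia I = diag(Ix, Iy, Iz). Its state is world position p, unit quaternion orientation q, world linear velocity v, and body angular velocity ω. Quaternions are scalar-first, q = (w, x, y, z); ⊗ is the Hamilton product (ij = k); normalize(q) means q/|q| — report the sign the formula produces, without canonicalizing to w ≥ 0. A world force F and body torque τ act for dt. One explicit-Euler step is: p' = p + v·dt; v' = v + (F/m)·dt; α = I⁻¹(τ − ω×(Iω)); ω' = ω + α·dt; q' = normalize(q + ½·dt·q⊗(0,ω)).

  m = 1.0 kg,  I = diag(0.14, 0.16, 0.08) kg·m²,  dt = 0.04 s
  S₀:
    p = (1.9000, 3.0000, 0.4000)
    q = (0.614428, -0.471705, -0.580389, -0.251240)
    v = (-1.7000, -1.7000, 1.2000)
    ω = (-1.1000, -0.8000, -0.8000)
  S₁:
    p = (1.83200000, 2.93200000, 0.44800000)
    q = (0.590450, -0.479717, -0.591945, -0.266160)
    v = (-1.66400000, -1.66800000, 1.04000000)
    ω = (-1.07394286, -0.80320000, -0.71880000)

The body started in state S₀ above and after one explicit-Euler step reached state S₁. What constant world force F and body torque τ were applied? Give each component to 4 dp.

Δω = ω₁−ω₀ = (0.02605714, -0.00320000, 0.08120000)
I·α + gyro = (0.0400, 0.0400, 0.1800)
Δv = v₁−v₀ = (0.03600000, 0.03200000, -0.16000000)
m·(v₁−v₀)/dt = (0.9000, 0.8000, -4.0000)

F = (0.9000, 0.8000, -4.0000)
τ = (0.0400, 0.0400, 0.1800)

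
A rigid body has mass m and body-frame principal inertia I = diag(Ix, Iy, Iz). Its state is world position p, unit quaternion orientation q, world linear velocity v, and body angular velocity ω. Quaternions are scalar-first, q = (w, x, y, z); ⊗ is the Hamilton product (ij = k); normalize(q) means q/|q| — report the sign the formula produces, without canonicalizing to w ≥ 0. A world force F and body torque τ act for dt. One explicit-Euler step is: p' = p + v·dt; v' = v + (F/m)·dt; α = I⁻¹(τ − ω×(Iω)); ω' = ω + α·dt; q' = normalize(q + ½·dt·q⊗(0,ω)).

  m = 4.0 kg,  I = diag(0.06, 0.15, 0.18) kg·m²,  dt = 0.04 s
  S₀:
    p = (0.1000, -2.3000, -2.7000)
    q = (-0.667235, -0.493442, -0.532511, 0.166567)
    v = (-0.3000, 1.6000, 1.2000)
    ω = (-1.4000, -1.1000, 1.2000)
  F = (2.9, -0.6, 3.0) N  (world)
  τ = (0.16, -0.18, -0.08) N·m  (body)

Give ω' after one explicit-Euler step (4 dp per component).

precession coupling ω×(Iω) = (-0.0396, 0.2016, 0.1386)
angular accel α = (3.3267, -2.5440, -1.2144)
new body rate ω' = (-1.2669, -1.2018, 1.1514)

ω' = (-1.2669, -1.2018, 1.1514)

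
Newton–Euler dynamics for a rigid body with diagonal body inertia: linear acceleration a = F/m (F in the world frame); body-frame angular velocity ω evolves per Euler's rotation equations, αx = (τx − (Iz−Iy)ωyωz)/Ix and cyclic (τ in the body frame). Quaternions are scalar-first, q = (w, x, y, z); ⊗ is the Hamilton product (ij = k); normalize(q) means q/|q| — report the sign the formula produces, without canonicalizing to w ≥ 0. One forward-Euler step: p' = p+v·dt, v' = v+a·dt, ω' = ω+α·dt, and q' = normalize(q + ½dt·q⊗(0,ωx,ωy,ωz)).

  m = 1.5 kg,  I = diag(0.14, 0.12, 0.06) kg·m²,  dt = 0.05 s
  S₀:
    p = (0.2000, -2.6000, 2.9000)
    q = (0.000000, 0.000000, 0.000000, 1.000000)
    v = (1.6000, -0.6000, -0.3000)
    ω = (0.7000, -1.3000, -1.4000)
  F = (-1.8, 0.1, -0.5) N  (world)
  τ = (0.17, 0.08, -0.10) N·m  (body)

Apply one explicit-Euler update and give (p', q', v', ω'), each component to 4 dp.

p' = (0.2800, -2.6300, 2.8850)
q' = (0.0350, 0.0325, 0.0175, 0.9987)
v' = (1.5400, -0.5967, -0.3167)
ω' = (0.7997, -1.2340, -1.4985)

p + v·dt = (0.2800, -2.6300, 2.8850)
v' = v + a·dt = (1.5400, -0.5967, -0.3167)
angular accel α = (1.9943, 1.3200, -1.9700)
ω' = ω + α·dt = (0.7997, -1.2340, -1.4985)
2q̇ = q⊗(0,ω) = (1.4000000, 1.3000000, 0.7000000, 0.0000000)
updated quaternion q' = (0.0350, 0.0325, 0.0175, 0.9987)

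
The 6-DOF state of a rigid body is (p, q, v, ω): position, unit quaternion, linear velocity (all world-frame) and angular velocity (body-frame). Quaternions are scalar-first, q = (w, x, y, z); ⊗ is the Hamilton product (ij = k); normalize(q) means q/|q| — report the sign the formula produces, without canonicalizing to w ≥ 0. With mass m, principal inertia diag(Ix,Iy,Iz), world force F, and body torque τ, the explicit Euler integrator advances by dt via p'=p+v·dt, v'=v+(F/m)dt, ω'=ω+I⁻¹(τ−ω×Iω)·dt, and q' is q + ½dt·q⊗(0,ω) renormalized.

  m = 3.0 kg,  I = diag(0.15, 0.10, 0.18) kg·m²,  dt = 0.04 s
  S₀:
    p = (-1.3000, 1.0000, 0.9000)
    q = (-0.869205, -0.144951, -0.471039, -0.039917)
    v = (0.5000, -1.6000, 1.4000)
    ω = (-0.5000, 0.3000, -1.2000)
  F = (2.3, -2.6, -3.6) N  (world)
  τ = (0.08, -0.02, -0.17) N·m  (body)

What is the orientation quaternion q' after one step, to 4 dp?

2q̇ = q⊗(0,ω) = (0.0209358, 1.0118244, -0.4147442, 0.7640412)
q' = normalize(q + ½dt·q⊗(0,ω)) = (-0.8685, -0.1247, -0.4792, -0.0246)

q' = (-0.8685, -0.1247, -0.4792, -0.0246)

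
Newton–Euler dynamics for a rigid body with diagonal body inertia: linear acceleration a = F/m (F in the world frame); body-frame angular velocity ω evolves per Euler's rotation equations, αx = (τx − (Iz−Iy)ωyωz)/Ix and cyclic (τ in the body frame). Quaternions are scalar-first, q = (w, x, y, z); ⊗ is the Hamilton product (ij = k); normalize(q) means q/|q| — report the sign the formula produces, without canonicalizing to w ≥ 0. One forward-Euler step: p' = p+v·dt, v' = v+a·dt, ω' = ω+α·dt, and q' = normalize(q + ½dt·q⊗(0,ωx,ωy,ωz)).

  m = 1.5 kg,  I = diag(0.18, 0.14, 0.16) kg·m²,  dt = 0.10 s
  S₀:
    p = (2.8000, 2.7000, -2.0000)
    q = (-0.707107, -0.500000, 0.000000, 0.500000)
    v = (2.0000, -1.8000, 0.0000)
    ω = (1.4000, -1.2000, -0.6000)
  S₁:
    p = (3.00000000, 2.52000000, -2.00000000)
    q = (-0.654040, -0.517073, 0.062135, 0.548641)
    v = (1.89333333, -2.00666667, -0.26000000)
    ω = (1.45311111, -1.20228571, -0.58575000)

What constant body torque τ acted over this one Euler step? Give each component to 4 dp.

ω₁ − ω₀ = (0.05311111, -0.00228571, 0.01425000)
gyro term ω₀×Iω₀ = (0.0144, -0.0168, 0.0672)
I·α + gyro = (0.1100, -0.0200, 0.0900)

τ = (0.1100, -0.0200, 0.0900)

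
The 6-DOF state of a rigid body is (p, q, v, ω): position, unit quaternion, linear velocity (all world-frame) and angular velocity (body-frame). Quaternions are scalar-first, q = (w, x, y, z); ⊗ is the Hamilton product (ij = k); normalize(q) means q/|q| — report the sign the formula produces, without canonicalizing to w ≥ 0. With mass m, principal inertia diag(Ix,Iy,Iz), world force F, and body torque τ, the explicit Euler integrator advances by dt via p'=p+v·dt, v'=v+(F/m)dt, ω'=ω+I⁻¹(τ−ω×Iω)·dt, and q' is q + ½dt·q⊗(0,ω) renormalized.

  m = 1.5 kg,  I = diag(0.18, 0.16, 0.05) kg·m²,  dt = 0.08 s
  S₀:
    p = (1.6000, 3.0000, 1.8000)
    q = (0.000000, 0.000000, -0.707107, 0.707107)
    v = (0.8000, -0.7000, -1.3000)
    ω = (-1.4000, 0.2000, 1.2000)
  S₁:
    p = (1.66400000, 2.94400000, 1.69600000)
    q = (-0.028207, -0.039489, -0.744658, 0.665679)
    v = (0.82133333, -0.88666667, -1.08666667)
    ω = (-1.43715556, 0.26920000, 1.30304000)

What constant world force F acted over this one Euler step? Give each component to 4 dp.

v₁ − v₀ = (0.02133333, -0.18666667, 0.21333333)
F = m·Δv/dt = (0.4000, -3.5000, 4.0000)

F = (0.4000, -3.5000, 4.0000)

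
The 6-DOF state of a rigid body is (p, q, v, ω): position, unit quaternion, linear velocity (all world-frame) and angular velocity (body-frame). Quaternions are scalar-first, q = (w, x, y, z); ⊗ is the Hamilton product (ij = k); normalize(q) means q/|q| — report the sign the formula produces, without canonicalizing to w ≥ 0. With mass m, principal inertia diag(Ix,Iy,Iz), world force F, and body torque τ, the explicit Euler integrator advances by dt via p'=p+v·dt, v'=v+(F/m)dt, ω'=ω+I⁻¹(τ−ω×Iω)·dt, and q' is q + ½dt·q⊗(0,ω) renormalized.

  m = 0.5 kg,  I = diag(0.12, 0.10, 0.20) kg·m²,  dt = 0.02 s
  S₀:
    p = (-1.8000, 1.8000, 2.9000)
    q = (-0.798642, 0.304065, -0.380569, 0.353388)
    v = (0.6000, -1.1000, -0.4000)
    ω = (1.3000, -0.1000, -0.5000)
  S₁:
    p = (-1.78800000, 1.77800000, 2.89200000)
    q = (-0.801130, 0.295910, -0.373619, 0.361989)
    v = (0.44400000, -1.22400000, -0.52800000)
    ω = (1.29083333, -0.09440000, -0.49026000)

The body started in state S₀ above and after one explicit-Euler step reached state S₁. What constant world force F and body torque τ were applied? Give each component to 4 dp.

ω₁ − ω₀ = (-0.00916667, 0.00560000, 0.00974000)
τ = I·(Δω/dt) + ω₀×(Iω₀) = (-0.0500, 0.0800, 0.1000)
Δv = v₁−v₀ = (-0.15600000, -0.12400000, -0.12800000)
m·(v₁−v₀)/dt = (-3.9000, -3.1000, -3.2000)

F = (-3.9000, -3.1000, -3.2000)
τ = (-0.0500, 0.0800, 0.1000)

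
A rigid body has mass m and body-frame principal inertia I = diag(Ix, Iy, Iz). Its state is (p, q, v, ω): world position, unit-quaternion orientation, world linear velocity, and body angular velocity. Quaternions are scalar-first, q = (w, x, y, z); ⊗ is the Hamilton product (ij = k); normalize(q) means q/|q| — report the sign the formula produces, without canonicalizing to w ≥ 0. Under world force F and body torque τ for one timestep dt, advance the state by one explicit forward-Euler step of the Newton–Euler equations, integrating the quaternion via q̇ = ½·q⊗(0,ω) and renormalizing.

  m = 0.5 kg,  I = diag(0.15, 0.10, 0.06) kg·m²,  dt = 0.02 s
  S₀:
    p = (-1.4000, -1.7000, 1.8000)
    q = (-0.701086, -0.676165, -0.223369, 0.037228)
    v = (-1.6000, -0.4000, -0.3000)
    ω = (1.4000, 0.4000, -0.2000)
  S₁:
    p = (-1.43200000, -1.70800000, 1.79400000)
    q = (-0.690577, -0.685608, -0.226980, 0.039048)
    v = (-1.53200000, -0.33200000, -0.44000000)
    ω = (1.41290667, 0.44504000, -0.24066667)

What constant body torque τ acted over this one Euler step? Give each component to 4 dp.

τ = (0.1000, 0.2000, -0.1500)

ω₁ − ω₀ = (0.01290667, 0.04504000, -0.04066667)
I·α + gyro = (0.1000, 0.2000, -0.1500)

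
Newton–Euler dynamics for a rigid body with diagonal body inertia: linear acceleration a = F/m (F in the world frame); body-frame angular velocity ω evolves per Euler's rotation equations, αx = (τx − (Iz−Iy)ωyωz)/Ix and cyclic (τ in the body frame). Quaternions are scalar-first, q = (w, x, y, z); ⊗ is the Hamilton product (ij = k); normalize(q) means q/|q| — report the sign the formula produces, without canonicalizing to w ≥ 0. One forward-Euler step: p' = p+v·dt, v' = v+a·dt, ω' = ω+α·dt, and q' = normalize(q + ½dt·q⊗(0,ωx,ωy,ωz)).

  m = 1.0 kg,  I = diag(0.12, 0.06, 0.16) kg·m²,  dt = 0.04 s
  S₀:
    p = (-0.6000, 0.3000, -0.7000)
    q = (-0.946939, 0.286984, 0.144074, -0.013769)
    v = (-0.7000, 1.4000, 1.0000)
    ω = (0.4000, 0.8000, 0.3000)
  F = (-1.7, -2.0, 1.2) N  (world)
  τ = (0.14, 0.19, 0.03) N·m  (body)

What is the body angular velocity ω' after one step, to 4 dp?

precession coupling ω×(Iω) = (0.0240, -0.0048, -0.0192)
(τ − ω×Iω)/I = (0.9667, 3.2467, 0.3075)
new body rate ω' = (0.4387, 0.9299, 0.3123)

ω' = (0.4387, 0.9299, 0.3123)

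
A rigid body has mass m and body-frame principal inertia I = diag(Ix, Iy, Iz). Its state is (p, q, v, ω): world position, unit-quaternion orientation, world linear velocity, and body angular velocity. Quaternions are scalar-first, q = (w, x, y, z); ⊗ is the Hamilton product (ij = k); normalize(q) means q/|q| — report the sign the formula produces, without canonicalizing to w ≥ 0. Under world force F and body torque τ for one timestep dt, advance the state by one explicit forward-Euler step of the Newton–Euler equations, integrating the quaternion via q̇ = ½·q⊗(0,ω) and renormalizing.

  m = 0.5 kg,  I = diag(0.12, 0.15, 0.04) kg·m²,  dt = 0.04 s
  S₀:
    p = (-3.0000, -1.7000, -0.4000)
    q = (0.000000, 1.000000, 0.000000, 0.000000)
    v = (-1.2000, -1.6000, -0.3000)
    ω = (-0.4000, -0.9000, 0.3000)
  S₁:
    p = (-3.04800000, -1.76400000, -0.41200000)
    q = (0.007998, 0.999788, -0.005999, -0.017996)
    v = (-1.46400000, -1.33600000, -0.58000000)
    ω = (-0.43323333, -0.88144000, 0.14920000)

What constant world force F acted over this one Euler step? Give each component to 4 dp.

F = (-3.3000, 3.3000, -3.5000)

v₁ − v₀ = (-0.26400000, 0.26400000, -0.28000000)
applied force F = (-3.3000, 3.3000, -3.5000)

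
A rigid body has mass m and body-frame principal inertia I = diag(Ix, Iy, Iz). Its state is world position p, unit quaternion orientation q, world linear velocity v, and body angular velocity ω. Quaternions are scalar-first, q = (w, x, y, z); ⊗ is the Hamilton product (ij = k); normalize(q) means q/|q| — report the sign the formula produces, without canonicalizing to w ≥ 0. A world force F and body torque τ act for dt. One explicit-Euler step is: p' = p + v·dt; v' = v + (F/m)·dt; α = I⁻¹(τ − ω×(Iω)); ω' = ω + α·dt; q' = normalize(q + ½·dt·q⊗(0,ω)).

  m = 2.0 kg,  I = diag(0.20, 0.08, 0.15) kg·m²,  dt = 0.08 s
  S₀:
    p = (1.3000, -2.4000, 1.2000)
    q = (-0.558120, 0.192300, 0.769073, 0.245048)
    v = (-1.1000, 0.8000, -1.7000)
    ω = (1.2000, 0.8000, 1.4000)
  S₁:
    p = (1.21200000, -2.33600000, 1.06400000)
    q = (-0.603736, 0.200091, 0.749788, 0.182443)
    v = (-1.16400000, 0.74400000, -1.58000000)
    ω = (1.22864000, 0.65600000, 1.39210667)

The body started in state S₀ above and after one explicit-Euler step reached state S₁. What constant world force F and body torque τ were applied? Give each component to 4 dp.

F = (-1.6000, -1.4000, 3.0000)
τ = (0.1500, -0.0600, -0.1300)

v₁ − v₀ = (-0.06400000, -0.05600000, 0.12000000)
m·(v₁−v₀)/dt = (-1.6000, -1.4000, 3.0000)
Δω = ω₁−ω₀ = (0.02864000, -0.14400000, -0.00789333)
ω₀×(Iω₀) = (0.0784, 0.0840, -0.1152)
τ = I·(Δω/dt) + ω₀×(Iω₀) = (0.1500, -0.0600, -0.1300)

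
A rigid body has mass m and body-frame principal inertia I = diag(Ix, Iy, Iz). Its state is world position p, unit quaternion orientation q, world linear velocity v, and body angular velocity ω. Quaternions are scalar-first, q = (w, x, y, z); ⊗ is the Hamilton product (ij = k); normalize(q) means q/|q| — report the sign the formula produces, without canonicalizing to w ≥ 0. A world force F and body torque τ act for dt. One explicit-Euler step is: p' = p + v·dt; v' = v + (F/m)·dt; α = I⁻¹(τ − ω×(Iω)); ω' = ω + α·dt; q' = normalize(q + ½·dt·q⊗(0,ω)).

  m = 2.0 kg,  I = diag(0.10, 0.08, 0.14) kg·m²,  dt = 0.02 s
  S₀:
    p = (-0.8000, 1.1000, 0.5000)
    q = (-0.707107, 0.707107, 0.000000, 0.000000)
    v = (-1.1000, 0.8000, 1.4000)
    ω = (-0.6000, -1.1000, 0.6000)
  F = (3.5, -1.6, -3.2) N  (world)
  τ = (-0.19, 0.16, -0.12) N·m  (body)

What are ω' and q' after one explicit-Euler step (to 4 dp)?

ω×(Iω) gyroscopic = (-0.0396, 0.0144, -0.0132)
angular accel α = (-1.5040, 1.8200, -0.7629)
ω + α·dt = (-0.6301, -1.0636, 0.5847)
q⊗(0,ω) = (0.4242642, 0.4242642, 0.3535535, -1.2020819)
q + ½dt·q⊗(0,ω), renormalized = (-0.7028, 0.7113, 0.0035, -0.0120)

ω' = (-0.6301, -1.0636, 0.5847)
q' = (-0.7028, 0.7113, 0.0035, -0.0120)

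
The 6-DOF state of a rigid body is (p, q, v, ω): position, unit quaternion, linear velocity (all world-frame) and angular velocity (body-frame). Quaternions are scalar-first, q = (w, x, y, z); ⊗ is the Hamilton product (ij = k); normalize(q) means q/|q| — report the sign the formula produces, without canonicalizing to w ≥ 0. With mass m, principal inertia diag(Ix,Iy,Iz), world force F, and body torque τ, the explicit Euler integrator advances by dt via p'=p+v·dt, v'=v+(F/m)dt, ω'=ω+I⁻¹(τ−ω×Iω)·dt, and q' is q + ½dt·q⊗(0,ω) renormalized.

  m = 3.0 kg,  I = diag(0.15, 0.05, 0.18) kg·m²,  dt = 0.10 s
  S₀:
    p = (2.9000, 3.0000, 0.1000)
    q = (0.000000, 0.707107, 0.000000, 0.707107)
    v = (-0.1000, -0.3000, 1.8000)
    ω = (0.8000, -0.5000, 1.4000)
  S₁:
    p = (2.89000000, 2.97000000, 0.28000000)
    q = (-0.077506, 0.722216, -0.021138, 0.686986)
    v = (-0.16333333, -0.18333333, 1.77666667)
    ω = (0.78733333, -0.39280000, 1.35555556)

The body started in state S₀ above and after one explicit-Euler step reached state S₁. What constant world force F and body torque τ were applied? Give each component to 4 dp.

Δv = v₁−v₀ = (-0.06333333, 0.11666667, -0.02333333)
F = m·Δv/dt = (-1.9000, 3.5000, -0.7000)
rate change Δω = (-0.01266667, 0.10720000, -0.04444444)
ω₀×(Iω₀) = (-0.0910, -0.0336, 0.0400)
τ = I·(Δω/dt) + ω₀×(Iω₀) = (-0.1100, 0.0200, -0.0400)

F = (-1.9000, 3.5000, -0.7000)
τ = (-0.1100, 0.0200, -0.0400)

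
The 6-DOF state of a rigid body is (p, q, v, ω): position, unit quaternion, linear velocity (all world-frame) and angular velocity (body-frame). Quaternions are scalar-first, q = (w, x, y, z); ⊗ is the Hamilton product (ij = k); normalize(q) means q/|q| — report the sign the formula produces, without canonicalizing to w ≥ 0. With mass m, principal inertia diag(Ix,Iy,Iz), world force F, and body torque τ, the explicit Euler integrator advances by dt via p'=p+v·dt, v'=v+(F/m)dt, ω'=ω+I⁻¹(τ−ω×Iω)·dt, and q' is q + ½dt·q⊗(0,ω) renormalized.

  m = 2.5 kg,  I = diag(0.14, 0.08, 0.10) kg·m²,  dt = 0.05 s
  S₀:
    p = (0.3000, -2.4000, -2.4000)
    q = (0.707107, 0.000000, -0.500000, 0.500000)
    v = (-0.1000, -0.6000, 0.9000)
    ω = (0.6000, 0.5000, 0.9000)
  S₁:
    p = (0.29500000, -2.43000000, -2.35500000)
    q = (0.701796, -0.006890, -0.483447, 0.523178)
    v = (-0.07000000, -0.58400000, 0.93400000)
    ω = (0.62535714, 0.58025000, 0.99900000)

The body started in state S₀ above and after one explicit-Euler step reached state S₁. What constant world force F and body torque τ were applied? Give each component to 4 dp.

F = (1.5000, 0.8000, 1.7000)
τ = (0.0800, 0.1500, 0.1800)

rate change Δω = (0.02535714, 0.08025000, 0.09900000)
gyro term ω₀×Iω₀ = (0.0090, 0.0216, -0.0180)
applied torque τ = (0.0800, 0.1500, 0.1800)
Δv = v₁−v₀ = (0.03000000, 0.01600000, 0.03400000)
applied force F = (1.5000, 0.8000, 1.7000)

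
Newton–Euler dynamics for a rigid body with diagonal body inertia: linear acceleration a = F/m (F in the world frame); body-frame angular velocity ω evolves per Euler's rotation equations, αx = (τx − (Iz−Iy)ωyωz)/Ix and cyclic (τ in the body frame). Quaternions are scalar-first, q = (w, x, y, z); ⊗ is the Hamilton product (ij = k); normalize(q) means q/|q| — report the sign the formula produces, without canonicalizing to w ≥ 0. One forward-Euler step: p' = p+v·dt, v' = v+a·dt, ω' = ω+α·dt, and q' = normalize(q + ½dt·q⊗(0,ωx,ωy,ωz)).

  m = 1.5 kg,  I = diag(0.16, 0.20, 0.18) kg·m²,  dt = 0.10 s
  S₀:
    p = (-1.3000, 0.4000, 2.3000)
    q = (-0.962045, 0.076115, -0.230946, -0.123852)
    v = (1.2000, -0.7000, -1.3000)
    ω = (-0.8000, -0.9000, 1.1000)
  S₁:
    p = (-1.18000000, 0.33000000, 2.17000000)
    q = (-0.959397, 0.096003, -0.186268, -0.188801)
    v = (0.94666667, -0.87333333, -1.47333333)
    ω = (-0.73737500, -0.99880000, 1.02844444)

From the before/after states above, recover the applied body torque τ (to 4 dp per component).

τ = (0.1200, -0.1800, -0.1000)

rate change Δω = (0.06262500, -0.09880000, -0.07155556)
I·α + gyro = (0.1200, -0.1800, -0.1000)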